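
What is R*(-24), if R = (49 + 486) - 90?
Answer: -10680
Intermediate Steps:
R = 445 (R = 535 - 90 = 445)
R*(-24) = 445*(-24) = -10680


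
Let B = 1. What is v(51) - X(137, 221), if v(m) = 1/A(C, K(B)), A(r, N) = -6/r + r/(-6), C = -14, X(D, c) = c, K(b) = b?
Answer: -12797/58 ≈ -220.64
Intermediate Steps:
A(r, N) = -6/r - r/6 (A(r, N) = -6/r + r*(-⅙) = -6/r - r/6)
v(m) = 21/58 (v(m) = 1/(-6/(-14) - ⅙*(-14)) = 1/(-6*(-1/14) + 7/3) = 1/(3/7 + 7/3) = 1/(58/21) = 21/58)
v(51) - X(137, 221) = 21/58 - 1*221 = 21/58 - 221 = -12797/58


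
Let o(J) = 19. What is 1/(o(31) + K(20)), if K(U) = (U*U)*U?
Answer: 1/8019 ≈ 0.00012470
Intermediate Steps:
K(U) = U**3 (K(U) = U**2*U = U**3)
1/(o(31) + K(20)) = 1/(19 + 20**3) = 1/(19 + 8000) = 1/8019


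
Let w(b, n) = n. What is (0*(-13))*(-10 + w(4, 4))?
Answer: 0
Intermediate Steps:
(0*(-13))*(-10 + w(4, 4)) = (0*(-13))*(-10 + 4) = 0*(-6) = 0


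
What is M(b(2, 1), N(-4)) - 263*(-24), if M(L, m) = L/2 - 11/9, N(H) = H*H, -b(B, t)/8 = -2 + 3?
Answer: 56761/9 ≈ 6306.8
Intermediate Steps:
b(B, t) = -8 (b(B, t) = -8*(-2 + 3) = -8*1 = -8)
N(H) = H²
M(L, m) = -11/9 + L/2 (M(L, m) = L*(½) - 11*⅑ = L/2 - 11/9 = -11/9 + L/2)
M(b(2, 1), N(-4)) - 263*(-24) = (-11/9 + (½)*(-8)) - 263*(-24) = (-11/9 - 4) + 6312 = -47/9 + 6312 = 56761/9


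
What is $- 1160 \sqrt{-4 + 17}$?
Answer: $- 1160 \sqrt{13} \approx -4182.4$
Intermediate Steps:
$- 1160 \sqrt{-4 + 17} = - 1160 \sqrt{13}$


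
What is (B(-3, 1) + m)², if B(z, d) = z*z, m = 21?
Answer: 900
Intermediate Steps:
B(z, d) = z²
(B(-3, 1) + m)² = ((-3)² + 21)² = (9 + 21)² = 30² = 900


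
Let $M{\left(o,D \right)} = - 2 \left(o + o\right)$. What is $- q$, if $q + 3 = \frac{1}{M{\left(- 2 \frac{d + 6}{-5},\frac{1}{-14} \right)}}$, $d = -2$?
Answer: $\frac{101}{32} \approx 3.1563$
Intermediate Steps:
$M{\left(o,D \right)} = - 4 o$ ($M{\left(o,D \right)} = - 2 \cdot 2 o = - 4 o$)
$q = - \frac{101}{32}$ ($q = -3 + \frac{1}{\left(-4\right) \left(- 2 \frac{-2 + 6}{-5}\right)} = -3 + \frac{1}{\left(-4\right) \left(- 2 \left(\left(- \frac{1}{5}\right) 4\right)\right)} = -3 + \frac{1}{\left(-4\right) \left(\left(-2\right) \left(- \frac{4}{5}\right)\right)} = -3 + \frac{1}{\left(-4\right) \frac{8}{5}} = -3 + \frac{1}{- \frac{32}{5}} = -3 - \frac{5}{32} = - \frac{101}{32} \approx -3.1563$)
$- q = \left(-1\right) \left(- \frac{101}{32}\right) = \frac{101}{32}$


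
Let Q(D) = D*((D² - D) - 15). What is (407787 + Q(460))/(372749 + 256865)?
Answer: 97525287/629614 ≈ 154.90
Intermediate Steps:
Q(D) = D*(-15 + D² - D)
(407787 + Q(460))/(372749 + 256865) = (407787 + 460*(-15 + 460² - 1*460))/(372749 + 256865) = (407787 + 460*(-15 + 211600 - 460))/629614 = (407787 + 460*211125)*(1/629614) = (407787 + 97117500)*(1/629614) = 97525287*(1/629614) = 97525287/629614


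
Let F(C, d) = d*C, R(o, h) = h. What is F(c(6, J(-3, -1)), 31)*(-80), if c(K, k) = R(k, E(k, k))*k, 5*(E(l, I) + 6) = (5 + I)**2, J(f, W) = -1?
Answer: -6944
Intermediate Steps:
E(l, I) = -6 + (5 + I)**2/5
c(K, k) = k*(-6 + (5 + k)**2/5) (c(K, k) = (-6 + (5 + k)**2/5)*k = k*(-6 + (5 + k)**2/5))
F(C, d) = C*d
F(c(6, J(-3, -1)), 31)*(-80) = (((1/5)*(-1)*(-30 + (5 - 1)**2))*31)*(-80) = (((1/5)*(-1)*(-30 + 4**2))*31)*(-80) = (((1/5)*(-1)*(-30 + 16))*31)*(-80) = (((1/5)*(-1)*(-14))*31)*(-80) = ((14/5)*31)*(-80) = (434/5)*(-80) = -6944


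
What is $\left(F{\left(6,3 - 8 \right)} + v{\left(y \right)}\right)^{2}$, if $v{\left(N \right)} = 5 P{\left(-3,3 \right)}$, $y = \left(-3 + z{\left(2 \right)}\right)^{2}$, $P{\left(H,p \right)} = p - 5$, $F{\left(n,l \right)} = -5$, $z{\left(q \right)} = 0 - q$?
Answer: $225$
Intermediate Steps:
$z{\left(q \right)} = - q$
$P{\left(H,p \right)} = -5 + p$
$y = 25$ ($y = \left(-3 - 2\right)^{2} = \left(-5\right)^{2} = 25$)
$v{\left(N \right)} = -10$ ($v{\left(N \right)} = 5 \left(-5 + 3\right) = 5 \left(-2\right) = -10$)
$\left(F{\left(6,3 - 8 \right)} + v{\left(y \right)}\right)^{2} = \left(-5 - 10\right)^{2} = \left(-15\right)^{2} = 225$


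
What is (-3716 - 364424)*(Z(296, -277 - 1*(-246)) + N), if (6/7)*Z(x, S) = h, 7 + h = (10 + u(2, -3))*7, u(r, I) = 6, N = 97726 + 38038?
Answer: -50025256110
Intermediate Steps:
N = 135764
h = 105 (h = -7 + (10 + 6)*7 = -7 + 16*7 = -7 + 112 = 105)
Z(x, S) = 245/2 (Z(x, S) = (7/6)*105 = 245/2)
(-3716 - 364424)*(Z(296, -277 - 1*(-246)) + N) = (-3716 - 364424)*(245/2 + 135764) = -368140*271773/2 = -50025256110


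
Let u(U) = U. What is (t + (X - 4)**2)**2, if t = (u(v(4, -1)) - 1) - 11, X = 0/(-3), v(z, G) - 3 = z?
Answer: 121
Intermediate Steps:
v(z, G) = 3 + z
X = 0 (X = 0*(-1/3) = 0)
t = -5 (t = ((3 + 4) - 1) - 11 = (7 - 1) - 11 = 6 - 11 = -5)
(t + (X - 4)**2)**2 = (-5 + (0 - 4)**2)**2 = (-5 + (-4)**2)**2 = (-5 + 16)**2 = 11**2 = 121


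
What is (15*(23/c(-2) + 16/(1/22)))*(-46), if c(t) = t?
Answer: -234945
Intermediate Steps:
(15*(23/c(-2) + 16/(1/22)))*(-46) = (15*(23/(-2) + 16/(1/22)))*(-46) = (15*(23*(-½) + 16/(1/22)))*(-46) = (15*(-23/2 + 16*22))*(-46) = (15*(-23/2 + 352))*(-46) = (15*(681/2))*(-46) = (10215/2)*(-46) = -234945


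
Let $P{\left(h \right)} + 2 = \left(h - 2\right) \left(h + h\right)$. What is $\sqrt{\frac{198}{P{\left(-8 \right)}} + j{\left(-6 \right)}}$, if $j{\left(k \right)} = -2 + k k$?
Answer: $\frac{\sqrt{220015}}{79} \approx 5.9374$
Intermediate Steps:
$P{\left(h \right)} = -2 + 2 h \left(-2 + h\right)$ ($P{\left(h \right)} = -2 + \left(h - 2\right) \left(h + h\right) = -2 + \left(-2 + h\right) 2 h = -2 + 2 h \left(-2 + h\right)$)
$j{\left(k \right)} = -2 + k^{2}$
$\sqrt{\frac{198}{P{\left(-8 \right)}} + j{\left(-6 \right)}} = \sqrt{\frac{198}{-2 - -32 + 2 \left(-8\right)^{2}} - \left(2 - \left(-6\right)^{2}\right)} = \sqrt{\frac{198}{-2 + 32 + 2 \cdot 64} + \left(-2 + 36\right)} = \sqrt{\frac{198}{-2 + 32 + 128} + 34} = \sqrt{\frac{198}{158} + 34} = \sqrt{198 \cdot \frac{1}{158} + 34} = \sqrt{\frac{99}{79} + 34} = \sqrt{\frac{2785}{79}} = \frac{\sqrt{220015}}{79}$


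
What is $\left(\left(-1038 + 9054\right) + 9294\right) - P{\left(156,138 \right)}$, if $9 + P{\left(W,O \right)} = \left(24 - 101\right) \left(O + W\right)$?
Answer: $39957$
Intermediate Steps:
$P{\left(W,O \right)} = -9 - 77 O - 77 W$ ($P{\left(W,O \right)} = -9 + \left(24 - 101\right) \left(O + W\right) = -9 - 77 \left(O + W\right) = -9 - \left(77 O + 77 W\right) = -9 - 77 O - 77 W$)
$\left(\left(-1038 + 9054\right) + 9294\right) - P{\left(156,138 \right)} = \left(\left(-1038 + 9054\right) + 9294\right) - \left(-9 - 10626 - 12012\right) = \left(8016 + 9294\right) - \left(-9 - 10626 - 12012\right) = 17310 - -22647 = 17310 + 22647 = 39957$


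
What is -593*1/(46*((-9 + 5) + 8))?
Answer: -593/184 ≈ -3.2228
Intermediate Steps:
-593*1/(46*((-9 + 5) + 8)) = -593*1/(46*(-4 + 8)) = -593/(-2*4*(-23)) = -593/((-8*(-23))) = -593/184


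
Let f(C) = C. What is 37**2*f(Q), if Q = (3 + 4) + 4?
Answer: 15059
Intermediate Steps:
Q = 11 (Q = 7 + 4 = 11)
37**2*f(Q) = 37**2*11 = 1369*11 = 15059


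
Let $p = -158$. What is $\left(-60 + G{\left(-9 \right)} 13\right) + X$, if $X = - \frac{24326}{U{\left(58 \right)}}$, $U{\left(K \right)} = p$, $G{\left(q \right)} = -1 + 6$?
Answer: $\frac{12558}{79} \approx 158.96$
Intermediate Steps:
$G{\left(q \right)} = 5$
$U{\left(K \right)} = -158$
$X = \frac{12163}{79}$ ($X = - \frac{24326}{-158} = \left(-24326\right) \left(- \frac{1}{158}\right) = \frac{12163}{79} \approx 153.96$)
$\left(-60 + G{\left(-9 \right)} 13\right) + X = \left(-60 + 5 \cdot 13\right) + \frac{12163}{79} = \left(-60 + 65\right) + \frac{12163}{79} = 5 + \frac{12163}{79} = \frac{12558}{79}$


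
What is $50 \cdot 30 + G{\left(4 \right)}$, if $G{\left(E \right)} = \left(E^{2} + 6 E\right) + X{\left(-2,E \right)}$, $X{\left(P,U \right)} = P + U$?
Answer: $1542$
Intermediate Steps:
$G{\left(E \right)} = -2 + E^{2} + 7 E$ ($G{\left(E \right)} = \left(E^{2} + 6 E\right) + \left(-2 + E\right) = -2 + E^{2} + 7 E$)
$50 \cdot 30 + G{\left(4 \right)} = 50 \cdot 30 + \left(-2 + 4^{2} + 7 \cdot 4\right) = 1500 + \left(-2 + 16 + 28\right) = 1500 + 42 = 1542$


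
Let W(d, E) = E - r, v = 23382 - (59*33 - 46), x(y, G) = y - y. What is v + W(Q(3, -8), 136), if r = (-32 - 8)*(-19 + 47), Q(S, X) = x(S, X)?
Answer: 22737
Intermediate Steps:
x(y, G) = 0
Q(S, X) = 0
r = -1120 (r = -40*28 = -1120)
v = 21481 (v = 23382 - (1947 - 46) = 23382 - 1*1901 = 23382 - 1901 = 21481)
W(d, E) = 1120 + E (W(d, E) = E - 1*(-1120) = E + 1120 = 1120 + E)
v + W(Q(3, -8), 136) = 21481 + (1120 + 136) = 21481 + 1256 = 22737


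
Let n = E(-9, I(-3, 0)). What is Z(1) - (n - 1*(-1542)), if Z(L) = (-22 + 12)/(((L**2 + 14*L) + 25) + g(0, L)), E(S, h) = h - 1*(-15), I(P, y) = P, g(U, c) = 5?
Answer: -13988/9 ≈ -1554.2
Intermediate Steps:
E(S, h) = 15 + h (E(S, h) = h + 15 = 15 + h)
n = 12 (n = 15 - 3 = 12)
Z(L) = -10/(30 + L**2 + 14*L) (Z(L) = (-22 + 12)/(((L**2 + 14*L) + 25) + 5) = -10/((25 + L**2 + 14*L) + 5) = -10/(30 + L**2 + 14*L))
Z(1) - (n - 1*(-1542)) = -10/(30 + 1**2 + 14*1) - (12 - 1*(-1542)) = -10/(30 + 1 + 14) - (12 + 1542) = -10/45 - 1*1554 = -10*1/45 - 1554 = -2/9 - 1554 = -13988/9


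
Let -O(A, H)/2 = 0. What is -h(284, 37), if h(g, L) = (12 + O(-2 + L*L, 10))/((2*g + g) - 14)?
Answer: -6/419 ≈ -0.014320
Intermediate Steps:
O(A, H) = 0 (O(A, H) = -2*0 = 0)
h(g, L) = 12/(-14 + 3*g) (h(g, L) = (12 + 0)/((2*g + g) - 14) = 12/(3*g - 14) = 12/(-14 + 3*g))
-h(284, 37) = -12/(-14 + 3*284) = -12/(-14 + 852) = -12/838 = -1*6/419 = -6/419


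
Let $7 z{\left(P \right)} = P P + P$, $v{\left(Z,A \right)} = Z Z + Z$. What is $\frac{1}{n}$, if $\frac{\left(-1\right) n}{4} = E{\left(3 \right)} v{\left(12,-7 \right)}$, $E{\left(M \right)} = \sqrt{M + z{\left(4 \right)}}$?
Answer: $- \frac{\sqrt{287}}{25584} \approx -0.00066218$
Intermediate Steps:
$v{\left(Z,A \right)} = Z + Z^{2}$ ($v{\left(Z,A \right)} = Z^{2} + Z = Z + Z^{2}$)
$z{\left(P \right)} = \frac{P}{7} + \frac{P^{2}}{7}$ ($z{\left(P \right)} = \frac{P P + P}{7} = \frac{P^{2} + P}{7} = \frac{P + P^{2}}{7} = \frac{P}{7} + \frac{P^{2}}{7}$)
$E{\left(M \right)} = \sqrt{\frac{20}{7} + M}$ ($E{\left(M \right)} = \sqrt{M + \frac{1}{7} \cdot 4 \left(1 + 4\right)} = \sqrt{M + \frac{1}{7} \cdot 4 \cdot 5} = \sqrt{M + \frac{20}{7}} = \sqrt{\frac{20}{7} + M}$)
$n = - \frac{624 \sqrt{287}}{7}$ ($n = - 4 \frac{\sqrt{140 + 49 \cdot 3}}{7} \cdot 12 \left(1 + 12\right) = - 4 \frac{\sqrt{140 + 147}}{7} \cdot 12 \cdot 13 = - 4 \frac{\sqrt{287}}{7} \cdot 156 = - 4 \frac{156 \sqrt{287}}{7} = - \frac{624 \sqrt{287}}{7} \approx -1510.2$)
$\frac{1}{n} = \frac{1}{\left(- \frac{624}{7}\right) \sqrt{287}} = - \frac{\sqrt{287}}{25584}$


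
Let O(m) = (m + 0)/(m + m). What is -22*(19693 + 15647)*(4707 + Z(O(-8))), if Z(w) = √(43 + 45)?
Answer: -3659598360 - 1554960*√22 ≈ -3.6669e+9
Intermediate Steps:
O(m) = ½ (O(m) = m/((2*m)) = m*(1/(2*m)) = ½)
Z(w) = 2*√22 (Z(w) = √88 = 2*√22)
-22*(19693 + 15647)*(4707 + Z(O(-8))) = -22*(19693 + 15647)*(4707 + 2*√22) = -777480*(4707 + 2*√22) = -22*(166345380 + 70680*√22) = -3659598360 - 1554960*√22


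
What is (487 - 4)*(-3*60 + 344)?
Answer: 79212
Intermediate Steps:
(487 - 4)*(-3*60 + 344) = 483*(-180 + 344) = 483*164 = 79212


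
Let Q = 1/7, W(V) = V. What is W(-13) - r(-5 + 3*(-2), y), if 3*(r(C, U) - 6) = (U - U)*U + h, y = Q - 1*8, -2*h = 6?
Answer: -18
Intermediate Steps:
h = -3 (h = -½*6 = -3)
Q = ⅐ ≈ 0.14286
y = -55/7 (y = ⅐ - 1*8 = ⅐ - 8 = -55/7 ≈ -7.8571)
r(C, U) = 5 (r(C, U) = 6 + ((U - U)*U - 3)/3 = 6 + (0*U - 3)/3 = 6 + (0 - 3)/3 = 6 + (⅓)*(-3) = 6 - 1 = 5)
W(-13) - r(-5 + 3*(-2), y) = -13 - 1*5 = -13 - 5 = -18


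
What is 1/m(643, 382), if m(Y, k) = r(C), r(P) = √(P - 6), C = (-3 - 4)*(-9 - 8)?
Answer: √113/113 ≈ 0.094072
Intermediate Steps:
C = 119 (C = -7*(-17) = 119)
r(P) = √(-6 + P)
m(Y, k) = √113 (m(Y, k) = √(-6 + 119) = √113)
1/m(643, 382) = 1/(√113) = √113/113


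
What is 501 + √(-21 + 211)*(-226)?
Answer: 501 - 226*√190 ≈ -2614.2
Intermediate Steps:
501 + √(-21 + 211)*(-226) = 501 + √190*(-226) = 501 - 226*√190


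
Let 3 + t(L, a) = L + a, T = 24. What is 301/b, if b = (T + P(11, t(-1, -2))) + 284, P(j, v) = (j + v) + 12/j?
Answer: 3311/3455 ≈ 0.95832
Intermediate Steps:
t(L, a) = -3 + L + a (t(L, a) = -3 + (L + a) = -3 + L + a)
P(j, v) = j + v + 12/j
b = 3455/11 (b = (24 + (11 + (-3 - 1 - 2) + 12/11)) + 284 = (24 + (11 - 6 + 12*(1/11))) + 284 = (24 + (11 - 6 + 12/11)) + 284 = (24 + 67/11) + 284 = 331/11 + 284 = 3455/11 ≈ 314.09)
301/b = 301/(3455/11) = 301*(11/3455) = 3311/3455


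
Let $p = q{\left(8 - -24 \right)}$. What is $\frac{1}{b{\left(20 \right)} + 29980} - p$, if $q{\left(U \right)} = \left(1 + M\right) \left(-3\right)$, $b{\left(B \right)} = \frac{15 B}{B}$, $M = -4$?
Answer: $- \frac{269954}{29995} \approx -9.0$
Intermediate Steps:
$b{\left(B \right)} = 15$
$q{\left(U \right)} = 9$ ($q{\left(U \right)} = \left(1 - 4\right) \left(-3\right) = \left(-3\right) \left(-3\right) = 9$)
$p = 9$
$\frac{1}{b{\left(20 \right)} + 29980} - p = \frac{1}{15 + 29980} - 9 = \frac{1}{29995} - 9 = - \frac{269954}{29995}$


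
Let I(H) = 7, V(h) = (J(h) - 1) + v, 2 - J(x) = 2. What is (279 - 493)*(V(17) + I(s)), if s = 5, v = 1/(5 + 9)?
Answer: -9095/7 ≈ -1299.3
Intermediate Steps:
v = 1/14 ≈ 0.071429
J(x) = 0 (J(x) = 2 - 1*2 = 2 - 2 = 0)
V(h) = -13/14 (V(h) = (0 - 1) + 1/14 = -1 + 1/14 = -13/14)
(279 - 493)*(V(17) + I(s)) = (279 - 493)*(-13/14 + 7) = -214*85/14 = -9095/7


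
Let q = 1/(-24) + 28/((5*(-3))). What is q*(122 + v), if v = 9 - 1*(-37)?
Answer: -1603/5 ≈ -320.60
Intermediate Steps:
v = 46 (v = 9 + 37 = 46)
q = -229/120 (q = 1*(-1/24) + 28/(-15) = -1/24 + 28*(-1/15) = -1/24 - 28/15 = -229/120 ≈ -1.9083)
q*(122 + v) = -229*(122 + 46)/120 = -229/120*168 = -1603/5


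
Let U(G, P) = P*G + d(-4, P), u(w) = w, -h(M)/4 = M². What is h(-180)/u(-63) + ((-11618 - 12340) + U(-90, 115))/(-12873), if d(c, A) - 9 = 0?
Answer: 8838633/4291 ≈ 2059.8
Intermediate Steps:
h(M) = -4*M²
d(c, A) = 9 (d(c, A) = 9 + 0 = 9)
U(G, P) = 9 + G*P (U(G, P) = P*G + 9 = G*P + 9 = 9 + G*P)
h(-180)/u(-63) + ((-11618 - 12340) + U(-90, 115))/(-12873) = -4*(-180)²/(-63) + ((-11618 - 12340) + (9 - 90*115))/(-12873) = -4*32400*(-1/63) + (-23958 + (9 - 10350))*(-1/12873) = -129600*(-1/63) + (-23958 - 10341)*(-1/12873) = 14400/7 - 34299*(-1/12873) = 14400/7 + 11433/4291 = 8838633/4291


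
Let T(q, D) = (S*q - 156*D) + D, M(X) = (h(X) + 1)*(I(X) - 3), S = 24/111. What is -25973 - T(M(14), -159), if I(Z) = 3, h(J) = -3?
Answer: -50618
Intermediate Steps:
S = 8/37 (S = 24*(1/111) = 8/37 ≈ 0.21622)
M(X) = 0 (M(X) = (-3 + 1)*(3 - 3) = -2*0 = 0)
T(q, D) = -155*D + 8*q/37 (T(q, D) = (8*q/37 - 156*D) + D = (-156*D + 8*q/37) + D = -155*D + 8*q/37)
-25973 - T(M(14), -159) = -25973 - (-155*(-159) + (8/37)*0) = -25973 - (24645 + 0) = -25973 - 1*24645 = -25973 - 24645 = -50618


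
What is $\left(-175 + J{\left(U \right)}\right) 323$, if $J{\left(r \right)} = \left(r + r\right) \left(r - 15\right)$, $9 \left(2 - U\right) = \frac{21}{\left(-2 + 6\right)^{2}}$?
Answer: $- \frac{83256157}{1152} \approx -72271.0$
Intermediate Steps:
$U = \frac{89}{48}$ ($U = 2 - \frac{21 \frac{1}{\left(-2 + 6\right)^{2}}}{9} = 2 - \frac{21 \frac{1}{4^{2}}}{9} = 2 - \frac{21 \cdot \frac{1}{16}}{9} = 2 - \frac{7}{48} = \frac{89}{48} \approx 1.8542$)
$J{\left(r \right)} = 2 r \left(-15 + r\right)$
$\left(-175 + J{\left(U \right)}\right) 323 = \left(-175 + 2 \cdot \frac{89}{48} \left(-15 + \frac{89}{48}\right)\right) 323 = \left(-175 + 2 \cdot \frac{89}{48} \left(- \frac{631}{48}\right)\right) 323 = \left(-175 - \frac{56159}{1152}\right) 323 = \left(- \frac{257759}{1152}\right) 323 = - \frac{83256157}{1152}$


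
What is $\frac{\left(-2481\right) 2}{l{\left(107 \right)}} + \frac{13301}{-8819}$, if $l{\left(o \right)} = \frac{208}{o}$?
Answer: $- \frac{2342536777}{917176} \approx -2554.1$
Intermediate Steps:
$\frac{\left(-2481\right) 2}{l{\left(107 \right)}} + \frac{13301}{-8819} = \frac{\left(-2481\right) 2}{208 \cdot \frac{1}{107}} + \frac{13301}{-8819} = - \frac{4962}{208 \cdot \frac{1}{107}} + 13301 \left(- \frac{1}{8819}\right) = - \frac{4962}{\frac{208}{107}} - \frac{13301}{8819} = \left(-4962\right) \frac{107}{208} - \frac{13301}{8819} = - \frac{265467}{104} - \frac{13301}{8819} = - \frac{2342536777}{917176}$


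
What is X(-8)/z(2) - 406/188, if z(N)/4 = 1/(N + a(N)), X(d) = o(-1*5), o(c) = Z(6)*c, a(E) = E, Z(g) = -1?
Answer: 267/94 ≈ 2.8404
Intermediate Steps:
o(c) = -c
X(d) = 5 (X(d) = -(-1)*5 = -1*(-5) = 5)
z(N) = 2/N (z(N) = 4/(N + N) = 4/((2*N)) = 4*(1/(2*N)) = 2/N)
X(-8)/z(2) - 406/188 = 5/((2/2)) - 406/188 = 5/((2*(1/2))) - 406*1/188 = 5/1 - 203/94 = 5*1 - 203/94 = 5 - 203/94 = 267/94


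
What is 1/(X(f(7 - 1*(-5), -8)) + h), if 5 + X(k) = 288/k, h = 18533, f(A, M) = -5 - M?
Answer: 1/18624 ≈ 5.3694e-5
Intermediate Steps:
X(k) = -5 + 288/k
1/(X(f(7 - 1*(-5), -8)) + h) = 1/((-5 + 288/(-5 - 1*(-8))) + 18533) = 1/((-5 + 288/(-5 + 8)) + 18533) = 1/((-5 + 288/3) + 18533) = 1/((-5 + 288*(⅓)) + 18533) = 1/((-5 + 96) + 18533) = 1/(91 + 18533) = 1/18624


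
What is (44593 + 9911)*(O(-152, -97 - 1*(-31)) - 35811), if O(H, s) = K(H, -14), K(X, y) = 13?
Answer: -1951134192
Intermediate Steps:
O(H, s) = 13
(44593 + 9911)*(O(-152, -97 - 1*(-31)) - 35811) = (44593 + 9911)*(13 - 35811) = 54504*(-35798) = -1951134192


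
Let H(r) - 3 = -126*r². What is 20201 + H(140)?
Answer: -2449396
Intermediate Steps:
H(r) = 3 - 126*r²
20201 + H(140) = 20201 + (3 - 126*140²) = 20201 + (3 - 126*19600) = 20201 + (3 - 2469600) = 20201 - 2469597 = -2449396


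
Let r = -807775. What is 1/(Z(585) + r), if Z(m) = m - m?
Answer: -1/807775 ≈ -1.2380e-6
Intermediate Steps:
Z(m) = 0
1/(Z(585) + r) = 1/(0 - 807775) = 1/(-807775) = -1/807775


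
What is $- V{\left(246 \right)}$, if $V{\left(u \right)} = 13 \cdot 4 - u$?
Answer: $194$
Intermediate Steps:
$V{\left(u \right)} = 52 - u$
$- V{\left(246 \right)} = - (52 - 246) = \left(-1\right) \left(-194\right) = 194$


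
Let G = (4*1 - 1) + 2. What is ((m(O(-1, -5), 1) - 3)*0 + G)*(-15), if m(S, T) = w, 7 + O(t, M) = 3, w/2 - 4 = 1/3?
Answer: -75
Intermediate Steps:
w = 26/3 (w = 8 + 2/3 = 8 + 2*(⅓) = 8 + ⅔ = 26/3 ≈ 8.6667)
O(t, M) = -4 (O(t, M) = -7 + 3 = -4)
m(S, T) = 26/3
G = 5 (G = (4 - 1) + 2 = 3 + 2 = 5)
((m(O(-1, -5), 1) - 3)*0 + G)*(-15) = ((26/3 - 3)*0 + 5)*(-15) = ((17/3)*0 + 5)*(-15) = (0 + 5)*(-15) = 5*(-15) = -75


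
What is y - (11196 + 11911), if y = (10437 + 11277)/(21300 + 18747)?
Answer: -44064015/1907 ≈ -23106.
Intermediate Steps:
y = 1034/1907 (y = 21714/40047 = 21714*(1/40047) = 1034/1907 ≈ 0.54221)
y - (11196 + 11911) = 1034/1907 - (11196 + 11911) = 1034/1907 - 1*23107 = 1034/1907 - 23107 = -44064015/1907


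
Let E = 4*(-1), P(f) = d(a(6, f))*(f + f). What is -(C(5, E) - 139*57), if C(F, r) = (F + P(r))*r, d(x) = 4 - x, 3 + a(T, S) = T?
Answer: 7911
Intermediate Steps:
a(T, S) = -3 + T
P(f) = 2*f (P(f) = (4 - (-3 + 6))*(f + f) = (4 - 1*3)*(2*f) = (4 - 3)*(2*f) = 1*(2*f) = 2*f)
E = -4
C(F, r) = r*(F + 2*r) (C(F, r) = (F + 2*r)*r = r*(F + 2*r))
-(C(5, E) - 139*57) = -(-4*(5 + 2*(-4)) - 139*57) = -(-4*(5 - 8) - 7923) = -(-4*(-3) - 7923) = -(12 - 7923) = -1*(-7911) = 7911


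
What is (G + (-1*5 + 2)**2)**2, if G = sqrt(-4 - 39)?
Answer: (9 + I*sqrt(43))**2 ≈ 38.0 + 118.03*I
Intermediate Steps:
G = I*sqrt(43) (G = sqrt(-43) = I*sqrt(43) ≈ 6.5574*I)
(G + (-1*5 + 2)**2)**2 = (I*sqrt(43) + (-1*5 + 2)**2)**2 = (I*sqrt(43) + (-5 + 2)**2)**2 = (I*sqrt(43) + (-3)**2)**2 = (I*sqrt(43) + 9)**2 = (9 + I*sqrt(43))**2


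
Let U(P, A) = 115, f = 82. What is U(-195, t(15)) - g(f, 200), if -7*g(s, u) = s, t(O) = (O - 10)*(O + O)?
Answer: 887/7 ≈ 126.71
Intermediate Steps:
t(O) = 2*O*(-10 + O) (t(O) = (-10 + O)*(2*O) = 2*O*(-10 + O))
g(s, u) = -s/7
U(-195, t(15)) - g(f, 200) = 115 - (-1)*82/7 = 115 - 1*(-82/7) = 115 + 82/7 = 887/7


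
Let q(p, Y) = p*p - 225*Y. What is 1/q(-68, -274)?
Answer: 1/66274 ≈ 1.5089e-5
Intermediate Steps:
q(p, Y) = p**2 - 225*Y
1/q(-68, -274) = 1/((-68)**2 - 225*(-274)) = 1/(4624 + 61650) = 1/66274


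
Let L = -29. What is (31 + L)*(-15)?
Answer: -30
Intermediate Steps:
(31 + L)*(-15) = (31 - 29)*(-15) = 2*(-15) = -30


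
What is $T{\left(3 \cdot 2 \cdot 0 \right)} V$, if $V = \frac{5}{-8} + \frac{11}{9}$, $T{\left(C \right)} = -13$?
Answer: $- \frac{559}{72} \approx -7.7639$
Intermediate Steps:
$V = \frac{43}{72}$ ($V = 5 \left(- \frac{1}{8}\right) + 11 \cdot \frac{1}{9} = - \frac{5}{8} + \frac{11}{9} = \frac{43}{72} \approx 0.59722$)
$T{\left(3 \cdot 2 \cdot 0 \right)} V = \left(-13\right) \frac{43}{72} = - \frac{559}{72}$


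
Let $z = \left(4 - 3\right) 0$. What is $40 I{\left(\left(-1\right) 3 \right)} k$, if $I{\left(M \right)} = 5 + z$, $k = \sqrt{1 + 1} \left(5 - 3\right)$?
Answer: $400 \sqrt{2} \approx 565.69$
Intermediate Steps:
$z = 0$ ($z = 1 \cdot 0 = 0$)
$k = 2 \sqrt{2}$ ($k = \sqrt{2} \cdot 2 = 2 \sqrt{2} \approx 2.8284$)
$I{\left(M \right)} = 5$ ($I{\left(M \right)} = 5 + 0 = 5$)
$40 I{\left(\left(-1\right) 3 \right)} k = 40 \cdot 5 \cdot 2 \sqrt{2} = 200 \cdot 2 \sqrt{2} = 400 \sqrt{2}$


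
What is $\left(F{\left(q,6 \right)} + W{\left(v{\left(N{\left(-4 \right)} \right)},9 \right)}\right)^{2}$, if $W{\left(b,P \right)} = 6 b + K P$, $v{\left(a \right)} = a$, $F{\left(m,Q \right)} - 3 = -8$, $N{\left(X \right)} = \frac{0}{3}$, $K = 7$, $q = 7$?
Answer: $3364$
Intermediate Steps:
$N{\left(X \right)} = 0$ ($N{\left(X \right)} = 0 \cdot \frac{1}{3} = 0$)
$F{\left(m,Q \right)} = -5$ ($F{\left(m,Q \right)} = 3 - 8 = -5$)
$W{\left(b,P \right)} = 6 b + 7 P$
$\left(F{\left(q,6 \right)} + W{\left(v{\left(N{\left(-4 \right)} \right)},9 \right)}\right)^{2} = \left(-5 + \left(6 \cdot 0 + 7 \cdot 9\right)\right)^{2} = \left(-5 + \left(0 + 63\right)\right)^{2} = \left(-5 + 63\right)^{2} = 58^{2} = 3364$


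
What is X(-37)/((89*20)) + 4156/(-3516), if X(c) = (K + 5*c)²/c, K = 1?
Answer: -24546991/14472735 ≈ -1.6961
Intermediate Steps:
X(c) = (1 + 5*c)²/c
X(-37)/((89*20)) + 4156/(-3516) = ((1 + 5*(-37))²/(-37))/((89*20)) + 4156/(-3516) = -(1 - 185)²/37/1780 + 4156*(-1/3516) = -1/37*(-184)²*(1/1780) - 1039/879 = -1/37*33856*(1/1780) - 1039/879 = -33856/37*1/1780 - 1039/879 = -8464/16465 - 1039/879 = -24546991/14472735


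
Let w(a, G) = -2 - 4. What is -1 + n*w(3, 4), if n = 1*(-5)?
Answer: 29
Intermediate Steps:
n = -5
w(a, G) = -6
-1 + n*w(3, 4) = -1 - 5*(-6) = -1 + 30 = 29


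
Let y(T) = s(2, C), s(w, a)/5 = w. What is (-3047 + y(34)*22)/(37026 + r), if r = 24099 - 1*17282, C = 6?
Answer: -2827/43843 ≈ -0.064480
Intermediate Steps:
s(w, a) = 5*w
y(T) = 10 (y(T) = 5*2 = 10)
r = 6817 (r = 24099 - 17282 = 6817)
(-3047 + y(34)*22)/(37026 + r) = (-3047 + 10*22)/(37026 + 6817) = (-3047 + 220)/43843 = -2827*1/43843 = -2827/43843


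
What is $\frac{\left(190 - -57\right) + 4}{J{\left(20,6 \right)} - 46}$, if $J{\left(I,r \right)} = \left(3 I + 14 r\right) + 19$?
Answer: $\frac{251}{117} \approx 2.1453$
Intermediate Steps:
$J{\left(I,r \right)} = 19 + 3 I + 14 r$
$\frac{\left(190 - -57\right) + 4}{J{\left(20,6 \right)} - 46} = \frac{\left(190 - -57\right) + 4}{\left(19 + 3 \cdot 20 + 14 \cdot 6\right) - 46} = \frac{\left(190 + 57\right) + 4}{\left(19 + 60 + 84\right) - 46} = \frac{247 + 4}{163 - 46} = \frac{251}{117}$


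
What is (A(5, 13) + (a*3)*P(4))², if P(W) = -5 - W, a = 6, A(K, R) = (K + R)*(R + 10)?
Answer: 63504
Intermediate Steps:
A(K, R) = (10 + R)*(K + R) (A(K, R) = (K + R)*(10 + R) = (10 + R)*(K + R))
(A(5, 13) + (a*3)*P(4))² = ((13² + 10*5 + 10*13 + 5*13) + (6*3)*(-5 - 1*4))² = ((169 + 50 + 130 + 65) + 18*(-5 - 4))² = (414 + 18*(-9))² = (414 - 162)² = 252² = 63504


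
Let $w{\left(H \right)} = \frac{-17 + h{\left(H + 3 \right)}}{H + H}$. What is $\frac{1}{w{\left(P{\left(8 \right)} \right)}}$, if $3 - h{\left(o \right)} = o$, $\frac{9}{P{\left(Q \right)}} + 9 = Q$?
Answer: $\frac{9}{4} \approx 2.25$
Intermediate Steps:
$P{\left(Q \right)} = \frac{9}{-9 + Q}$
$h{\left(o \right)} = 3 - o$
$w{\left(H \right)} = \frac{-17 - H}{2 H}$ ($w{\left(H \right)} = \frac{-17 + \left(3 - \left(H + 3\right)\right)}{H + H} = \frac{-17 + \left(3 - \left(3 + H\right)\right)}{2 H} = \left(-17 + \left(3 - \left(3 + H\right)\right)\right) \frac{1}{2 H} = \left(-17 - H\right) \frac{1}{2 H} = \frac{-17 - H}{2 H}$)
$\frac{1}{w{\left(P{\left(8 \right)} \right)}} = \frac{1}{\frac{1}{2} \frac{1}{9 \frac{1}{-9 + 8}} \left(-17 - \frac{9}{-9 + 8}\right)} = \frac{1}{\frac{1}{2} \frac{1}{9 \frac{1}{-1}} \left(-17 - \frac{9}{-1}\right)} = \frac{1}{\frac{1}{2} \frac{1}{9 \left(-1\right)} \left(-17 - 9 \left(-1\right)\right)} = \frac{1}{\frac{1}{2} \frac{1}{-9} \left(-17 - -9\right)} = \frac{1}{\frac{1}{2} \left(- \frac{1}{9}\right) \left(-17 + 9\right)} = \frac{1}{\frac{1}{2} \left(- \frac{1}{9}\right) \left(-8\right)} = \frac{1}{\frac{4}{9}} = \frac{9}{4}$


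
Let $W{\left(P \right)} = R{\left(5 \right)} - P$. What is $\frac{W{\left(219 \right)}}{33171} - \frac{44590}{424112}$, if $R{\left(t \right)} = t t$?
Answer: $- \frac{60052793}{541085352} \approx -0.11099$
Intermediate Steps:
$R{\left(t \right)} = t^{2}$
$W{\left(P \right)} = 25 - P$ ($W{\left(P \right)} = 5^{2} - P = 25 - P$)
$\frac{W{\left(219 \right)}}{33171} - \frac{44590}{424112} = \frac{25 - 219}{33171} - \frac{44590}{424112} = \left(25 - 219\right) \frac{1}{33171} - \frac{1715}{16312} = \left(-194\right) \frac{1}{33171} - \frac{1715}{16312} = - \frac{194}{33171} - \frac{1715}{16312} = - \frac{60052793}{541085352}$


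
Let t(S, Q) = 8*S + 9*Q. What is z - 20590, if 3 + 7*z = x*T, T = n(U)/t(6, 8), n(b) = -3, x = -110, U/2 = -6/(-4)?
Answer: -576521/28 ≈ -20590.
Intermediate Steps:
U = 3 (U = 2*(-6/(-4)) = 2*(-6*(-¼)) = 2*(3/2) = 3)
T = -1/40 (T = -3/(8*6 + 9*8) = -3/(48 + 72) = -3/120 = -3*1/120 = -1/40 ≈ -0.025000)
z = -1/28 (z = -3/7 + (-110*(-1/40))/7 = -3/7 + (⅐)*(11/4) = -3/7 + 11/28 = -1/28 ≈ -0.035714)
z - 20590 = -1/28 - 20590 = -576521/28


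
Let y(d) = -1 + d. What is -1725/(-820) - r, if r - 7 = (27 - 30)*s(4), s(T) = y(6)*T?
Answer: 9037/164 ≈ 55.104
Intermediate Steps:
s(T) = 5*T (s(T) = (-1 + 6)*T = 5*T)
r = -53 (r = 7 + (27 - 30)*(5*4) = 7 - 3*20 = 7 - 60 = -53)
-1725/(-820) - r = -1725/(-820) - 1*(-53) = -1725*(-1/820) + 53 = 345/164 + 53 = 9037/164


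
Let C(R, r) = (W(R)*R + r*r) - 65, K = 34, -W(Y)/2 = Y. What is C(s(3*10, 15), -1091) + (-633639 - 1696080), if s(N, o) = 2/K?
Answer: -329316369/289 ≈ -1.1395e+6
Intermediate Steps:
W(Y) = -2*Y
s(N, o) = 1/17 (s(N, o) = 2/34 = 2*(1/34) = 1/17)
C(R, r) = -65 + r² - 2*R² (C(R, r) = ((-2*R)*R + r*r) - 65 = (-2*R² + r²) - 65 = (r² - 2*R²) - 65 = -65 + r² - 2*R²)
C(s(3*10, 15), -1091) + (-633639 - 1696080) = (-65 + (-1091)² - 2*(1/17)²) + (-633639 - 1696080) = (-65 + 1190281 - 2*1/289) - 2329719 = (-65 + 1190281 - 2/289) - 2329719 = 343972422/289 - 2329719 = -329316369/289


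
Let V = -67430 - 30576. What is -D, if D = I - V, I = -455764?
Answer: 357758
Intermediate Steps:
V = -98006
D = -357758 (D = -455764 - 1*(-98006) = -455764 + 98006 = -357758)
-D = -1*(-357758) = 357758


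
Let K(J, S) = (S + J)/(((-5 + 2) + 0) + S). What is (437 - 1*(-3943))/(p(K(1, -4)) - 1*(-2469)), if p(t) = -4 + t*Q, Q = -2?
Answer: 30660/17249 ≈ 1.7775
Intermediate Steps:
K(J, S) = (J + S)/(-3 + S) (K(J, S) = (J + S)/((-3 + 0) + S) = (J + S)/(-3 + S))
p(t) = -4 - 2*t (p(t) = -4 + t*(-2) = -4 - 2*t)
(437 - 1*(-3943))/(p(K(1, -4)) - 1*(-2469)) = (437 - 1*(-3943))/((-4 - 2*(1 - 4)/(-3 - 4)) - 1*(-2469)) = (437 + 3943)/((-4 - 2*(-3)/(-7)) + 2469) = 4380/((-4 - (-2)*(-3)/7) + 2469) = 4380/((-4 - 2*3/7) + 2469) = 4380/((-4 - 6/7) + 2469) = 4380/(-34/7 + 2469) = 4380/(17249/7) = 4380*(7/17249) = 30660/17249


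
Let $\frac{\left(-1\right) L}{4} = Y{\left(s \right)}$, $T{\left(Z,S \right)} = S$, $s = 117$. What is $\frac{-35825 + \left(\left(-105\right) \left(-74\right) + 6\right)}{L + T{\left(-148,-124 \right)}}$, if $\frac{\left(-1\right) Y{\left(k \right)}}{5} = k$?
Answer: $- \frac{28049}{2216} \approx -12.657$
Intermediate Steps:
$Y{\left(k \right)} = - 5 k$
$L = 2340$ ($L = - 4 \left(\left(-5\right) 117\right) = \left(-4\right) \left(-585\right) = 2340$)
$\frac{-35825 + \left(\left(-105\right) \left(-74\right) + 6\right)}{L + T{\left(-148,-124 \right)}} = \frac{-35825 + \left(\left(-105\right) \left(-74\right) + 6\right)}{2340 - 124} = \frac{-35825 + \left(7770 + 6\right)}{2216} = \left(-35825 + 7776\right) \frac{1}{2216} = \left(-28049\right) \frac{1}{2216} = - \frac{28049}{2216}$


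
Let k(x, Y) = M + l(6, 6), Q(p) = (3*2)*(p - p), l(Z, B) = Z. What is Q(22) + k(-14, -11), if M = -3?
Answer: 3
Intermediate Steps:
Q(p) = 0 (Q(p) = 6*0 = 0)
k(x, Y) = 3 (k(x, Y) = -3 + 6 = 3)
Q(22) + k(-14, -11) = 0 + 3 = 3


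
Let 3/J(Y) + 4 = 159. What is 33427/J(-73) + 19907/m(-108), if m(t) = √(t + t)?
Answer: 5181185/3 - 19907*I*√6/36 ≈ 1.7271e+6 - 1354.5*I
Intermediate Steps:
m(t) = √2*√t (m(t) = √(2*t) = √2*√t)
J(Y) = 3/155 (J(Y) = 3/(-4 + 159) = 3/155)
33427/J(-73) + 19907/m(-108) = 33427/(3/155) + 19907/((√2*√(-108))) = 33427*(155/3) + 19907/((√2*(6*I*√3))) = 5181185/3 + 19907/((6*I*√6)) = 5181185/3 + 19907*(-I*√6/36) = 5181185/3 - 19907*I*√6/36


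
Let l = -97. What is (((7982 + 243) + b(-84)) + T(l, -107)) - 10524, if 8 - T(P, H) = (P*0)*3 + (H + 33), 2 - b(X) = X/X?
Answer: -2216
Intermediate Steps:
b(X) = 1 (b(X) = 2 - X/X = 2 - 1*1 = 2 - 1 = 1)
T(P, H) = -25 - H (T(P, H) = 8 - ((P*0)*3 + (H + 33)) = 8 - (0*3 + (33 + H)) = 8 - (0 + (33 + H)) = 8 - (33 + H) = 8 + (-33 - H) = -25 - H)
(((7982 + 243) + b(-84)) + T(l, -107)) - 10524 = (((7982 + 243) + 1) + (-25 - 1*(-107))) - 10524 = ((8225 + 1) + (-25 + 107)) - 10524 = (8226 + 82) - 10524 = 8308 - 10524 = -2216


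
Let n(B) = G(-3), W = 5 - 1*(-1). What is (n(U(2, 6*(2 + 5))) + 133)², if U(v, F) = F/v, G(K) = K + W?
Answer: 18496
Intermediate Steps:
W = 6 (W = 5 + 1 = 6)
G(K) = 6 + K (G(K) = K + 6 = 6 + K)
n(B) = 3 (n(B) = 6 - 3 = 3)
(n(U(2, 6*(2 + 5))) + 133)² = (3 + 133)² = 136² = 18496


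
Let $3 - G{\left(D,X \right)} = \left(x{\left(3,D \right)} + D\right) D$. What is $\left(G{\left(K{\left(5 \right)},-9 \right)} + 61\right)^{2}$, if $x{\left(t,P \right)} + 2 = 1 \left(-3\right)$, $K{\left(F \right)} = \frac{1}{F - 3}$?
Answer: $\frac{70225}{16} \approx 4389.1$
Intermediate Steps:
$K{\left(F \right)} = \frac{1}{-3 + F}$
$x{\left(t,P \right)} = -5$ ($x{\left(t,P \right)} = -2 + 1 \left(-3\right) = -2 - 3 = -5$)
$G{\left(D,X \right)} = 3 - D \left(-5 + D\right)$ ($G{\left(D,X \right)} = 3 - \left(-5 + D\right) D = 3 - D \left(-5 + D\right)$)
$\left(G{\left(K{\left(5 \right)},-9 \right)} + 61\right)^{2} = \left(\left(3 - \left(\frac{1}{-3 + 5}\right)^{2} + \frac{5}{-3 + 5}\right) + 61\right)^{2} = \left(\left(3 - \left(\frac{1}{2}\right)^{2} + \frac{5}{2}\right) + 61\right)^{2} = \left(\left(3 - \left(\frac{1}{2}\right)^{2} + 5 \cdot \frac{1}{2}\right) + 61\right)^{2} = \left(\left(3 - \frac{1}{4} + \frac{5}{2}\right) + 61\right)^{2} = \left(\frac{21}{4} + 61\right)^{2} = \left(\frac{265}{4}\right)^{2} = \frac{70225}{16}$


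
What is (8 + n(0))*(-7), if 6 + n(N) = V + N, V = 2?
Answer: -28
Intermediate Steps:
n(N) = -4 + N (n(N) = -6 + (2 + N) = -4 + N)
(8 + n(0))*(-7) = (8 + (-4 + 0))*(-7) = (8 - 4)*(-7) = 4*(-7) = -28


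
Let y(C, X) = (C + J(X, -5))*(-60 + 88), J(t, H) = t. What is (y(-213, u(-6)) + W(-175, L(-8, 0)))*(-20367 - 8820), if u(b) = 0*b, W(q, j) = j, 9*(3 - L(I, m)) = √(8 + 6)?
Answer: 173983707 + 3243*√14 ≈ 1.7400e+8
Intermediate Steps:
L(I, m) = 3 - √14/9 (L(I, m) = 3 - √(8 + 6)/9 = 3 - √14/9)
u(b) = 0
y(C, X) = 28*C + 28*X (y(C, X) = (C + X)*(-60 + 88) = (C + X)*28 = 28*C + 28*X)
(y(-213, u(-6)) + W(-175, L(-8, 0)))*(-20367 - 8820) = ((28*(-213) + 28*0) + (3 - √14/9))*(-20367 - 8820) = ((-5964 + 0) + (3 - √14/9))*(-29187) = (-5964 + (3 - √14/9))*(-29187) = (-5961 - √14/9)*(-29187) = 173983707 + 3243*√14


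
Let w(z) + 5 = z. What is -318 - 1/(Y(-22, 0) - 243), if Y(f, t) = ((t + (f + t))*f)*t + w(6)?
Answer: -76955/242 ≈ -318.00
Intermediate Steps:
w(z) = -5 + z
Y(f, t) = 1 + f*t*(f + 2*t) (Y(f, t) = ((t + (f + t))*f)*t + (-5 + 6) = ((f + 2*t)*f)*t + 1 = (f*(f + 2*t))*t + 1 = f*t*(f + 2*t) + 1 = 1 + f*t*(f + 2*t))
-318 - 1/(Y(-22, 0) - 243) = -318 - 1/((1 + 0*(-22)² + 2*(-22)*0²) - 243) = -318 - 1/((1 + 0*484 + 2*(-22)*0) - 243) = -318 - 1/((1 + 0 + 0) - 243) = -318 - 1/(1 - 243) = -318 - 1/(-242) = -318 - 1*(-1/242) = -318 + 1/242 = -76955/242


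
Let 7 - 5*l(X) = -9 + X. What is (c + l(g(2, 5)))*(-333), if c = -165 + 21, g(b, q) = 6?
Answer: 47286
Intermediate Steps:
l(X) = 16/5 - X/5 (l(X) = 7/5 - (-9 + X)/5 = 7/5 + (9/5 - X/5) = 16/5 - X/5)
c = -144
(c + l(g(2, 5)))*(-333) = (-144 + (16/5 - 1/5*6))*(-333) = (-144 + (16/5 - 6/5))*(-333) = (-144 + 2)*(-333) = -142*(-333) = 47286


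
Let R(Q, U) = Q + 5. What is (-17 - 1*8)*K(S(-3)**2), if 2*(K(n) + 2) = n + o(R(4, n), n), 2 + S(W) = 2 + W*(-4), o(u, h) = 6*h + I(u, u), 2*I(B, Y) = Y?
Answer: -50425/4 ≈ -12606.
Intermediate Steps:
I(B, Y) = Y/2
R(Q, U) = 5 + Q
o(u, h) = u/2 + 6*h (o(u, h) = 6*h + u/2 = u/2 + 6*h)
S(W) = -4*W (S(W) = -2 + (2 + W*(-4)) = -2 + (2 - 4*W) = -4*W)
K(n) = 1/4 + 7*n/2 (K(n) = -2 + (n + ((5 + 4)/2 + 6*n))/2 = -2 + (n + ((1/2)*9 + 6*n))/2 = -2 + (n + (9/2 + 6*n))/2 = -2 + (9/2 + 7*n)/2 = -2 + (9/4 + 7*n/2) = 1/4 + 7*n/2)
(-17 - 1*8)*K(S(-3)**2) = (-17 - 1*8)*(1/4 + 7*(-4*(-3))**2/2) = (-17 - 8)*(1/4 + (7/2)*12**2) = -25*(1/4 + (7/2)*144) = -25*(1/4 + 504) = -25*2017/4 = -50425/4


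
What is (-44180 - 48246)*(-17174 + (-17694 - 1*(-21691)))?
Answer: 1217897402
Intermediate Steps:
(-44180 - 48246)*(-17174 + (-17694 - 1*(-21691))) = -92426*(-17174 + (-17694 + 21691)) = -92426*(-17174 + 3997) = -92426*(-13177) = 1217897402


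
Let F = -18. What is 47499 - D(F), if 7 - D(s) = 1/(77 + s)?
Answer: 2802029/59 ≈ 47492.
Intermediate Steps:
D(s) = 7 - 1/(77 + s)
47499 - D(F) = 47499 - (538 + 7*(-18))/(77 - 18) = 47499 - (538 - 126)/59 = 47499 - 412/59 = 2802029/59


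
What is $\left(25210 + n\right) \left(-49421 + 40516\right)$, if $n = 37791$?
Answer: $-561023905$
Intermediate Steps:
$\left(25210 + n\right) \left(-49421 + 40516\right) = \left(25210 + 37791\right) \left(-49421 + 40516\right) = 63001 \left(-8905\right) = -561023905$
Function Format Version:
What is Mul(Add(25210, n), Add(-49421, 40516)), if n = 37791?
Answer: -561023905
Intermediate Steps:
Mul(Add(25210, n), Add(-49421, 40516)) = Mul(Add(25210, 37791), Add(-49421, 40516)) = Mul(63001, -8905) = -561023905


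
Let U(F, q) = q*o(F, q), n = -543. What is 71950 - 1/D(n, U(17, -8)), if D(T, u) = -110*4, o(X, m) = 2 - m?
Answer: 31658001/440 ≈ 71950.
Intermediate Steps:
U(F, q) = q*(2 - q)
D(T, u) = -440 (D(T, u) = -11*40 = -440)
71950 - 1/D(n, U(17, -8)) = 71950 - 1/(-440) = 71950 - 1*(-1/440) = 71950 + 1/440 = 31658001/440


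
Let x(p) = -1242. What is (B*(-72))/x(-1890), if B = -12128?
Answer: -48512/69 ≈ -703.07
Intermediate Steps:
(B*(-72))/x(-1890) = -12128*(-72)/(-1242) = 873216*(-1/1242) = -48512/69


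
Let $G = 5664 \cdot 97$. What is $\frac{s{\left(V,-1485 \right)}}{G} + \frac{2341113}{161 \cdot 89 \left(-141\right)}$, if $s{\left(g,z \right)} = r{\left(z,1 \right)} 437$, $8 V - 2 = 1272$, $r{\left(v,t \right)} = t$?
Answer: $- \frac{428447767037}{370005959904} \approx -1.1579$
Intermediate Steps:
$V = \frac{637}{4}$ ($V = \frac{1}{4} + \frac{1}{8} \cdot 1272 = \frac{1}{4} + 159 = \frac{637}{4} \approx 159.25$)
$s{\left(g,z \right)} = 437$ ($s{\left(g,z \right)} = 1 \cdot 437 = 437$)
$G = 549408$
$\frac{s{\left(V,-1485 \right)}}{G} + \frac{2341113}{161 \cdot 89 \left(-141\right)} = \frac{437}{549408} + \frac{2341113}{161 \cdot 89 \left(-141\right)} = 437 \cdot \frac{1}{549408} + \frac{2341113}{14329 \left(-141\right)} = \frac{437}{549408} + \frac{2341113}{-2020389} = \frac{437}{549408} + 2341113 \left(- \frac{1}{2020389}\right) = \frac{437}{549408} - \frac{780371}{673463} = - \frac{428447767037}{370005959904}$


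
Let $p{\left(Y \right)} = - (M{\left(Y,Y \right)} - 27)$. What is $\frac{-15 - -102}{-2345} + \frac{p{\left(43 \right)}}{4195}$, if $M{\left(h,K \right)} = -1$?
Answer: $- \frac{59861}{1967455} \approx -0.030426$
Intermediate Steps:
$p{\left(Y \right)} = 28$ ($p{\left(Y \right)} = - (-1 - 27) = \left(-1\right) \left(-28\right) = 28$)
$\frac{-15 - -102}{-2345} + \frac{p{\left(43 \right)}}{4195} = \frac{-15 - -102}{-2345} + \frac{28}{4195} = \left(-15 + 102\right) \left(- \frac{1}{2345}\right) + 28 \cdot \frac{1}{4195} = 87 \left(- \frac{1}{2345}\right) + \frac{28}{4195} = - \frac{87}{2345} + \frac{28}{4195} = - \frac{59861}{1967455}$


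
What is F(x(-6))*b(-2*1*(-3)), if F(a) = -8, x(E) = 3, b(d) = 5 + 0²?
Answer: -40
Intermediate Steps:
b(d) = 5 (b(d) = 5 + 0 = 5)
F(x(-6))*b(-2*1*(-3)) = -8*5 = -40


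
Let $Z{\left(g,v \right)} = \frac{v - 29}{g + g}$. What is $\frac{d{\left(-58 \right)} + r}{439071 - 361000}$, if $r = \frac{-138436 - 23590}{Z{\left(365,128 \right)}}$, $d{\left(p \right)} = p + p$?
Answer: $- \frac{118290464}{7729029} \approx -15.305$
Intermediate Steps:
$Z{\left(g,v \right)} = \frac{-29 + v}{2 g}$
$d{\left(p \right)} = 2 p$
$r = - \frac{118278980}{99}$ ($r = \frac{-138436 - 23590}{\frac{1}{2} \cdot \frac{1}{365} \left(-29 + 128\right)} = - \frac{162026}{\frac{1}{2} \cdot \frac{1}{365} \cdot 99} = - \frac{162026}{\frac{99}{730}} = \left(-162026\right) \frac{730}{99} = - \frac{118278980}{99} \approx -1.1947 \cdot 10^{6}$)
$\frac{d{\left(-58 \right)} + r}{439071 - 361000} = \frac{2 \left(-58\right) - \frac{118278980}{99}}{439071 - 361000} = \frac{-116 - \frac{118278980}{99}}{78071} = \left(- \frac{118290464}{99}\right) \frac{1}{78071} = - \frac{118290464}{7729029}$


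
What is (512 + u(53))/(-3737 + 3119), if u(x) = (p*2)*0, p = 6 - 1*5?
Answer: -256/309 ≈ -0.82848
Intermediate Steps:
p = 1 (p = 6 - 5 = 1)
u(x) = 0 (u(x) = (1*2)*0 = 2*0 = 0)
(512 + u(53))/(-3737 + 3119) = (512 + 0)/(-3737 + 3119) = 512/(-618) = 512*(-1/618) = -256/309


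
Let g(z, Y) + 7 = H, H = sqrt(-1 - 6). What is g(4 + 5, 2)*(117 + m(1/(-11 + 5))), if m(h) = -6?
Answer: -777 + 111*I*sqrt(7) ≈ -777.0 + 293.68*I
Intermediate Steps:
H = I*sqrt(7) (H = sqrt(-7) = I*sqrt(7) ≈ 2.6458*I)
g(z, Y) = -7 + I*sqrt(7)
g(4 + 5, 2)*(117 + m(1/(-11 + 5))) = (-7 + I*sqrt(7))*(117 - 6) = (-7 + I*sqrt(7))*111 = -777 + 111*I*sqrt(7)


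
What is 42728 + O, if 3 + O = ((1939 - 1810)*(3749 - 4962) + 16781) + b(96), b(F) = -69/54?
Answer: -1745501/18 ≈ -96972.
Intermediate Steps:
b(F) = -23/18 (b(F) = -69*1/54 = -23/18)
O = -2514605/18 (O = -3 + (((1939 - 1810)*(3749 - 4962) + 16781) - 23/18) = -3 + ((129*(-1213) + 16781) - 23/18) = -3 + ((-156477 + 16781) - 23/18) = -3 + (-139696 - 23/18) = -3 - 2514551/18 = -2514605/18 ≈ -1.3970e+5)
42728 + O = 42728 - 2514605/18 = -1745501/18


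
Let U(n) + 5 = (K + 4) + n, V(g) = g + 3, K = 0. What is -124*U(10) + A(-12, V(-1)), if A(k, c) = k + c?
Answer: -1126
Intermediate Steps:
V(g) = 3 + g
A(k, c) = c + k
U(n) = -1 + n (U(n) = -5 + ((0 + 4) + n) = -5 + (4 + n) = -1 + n)
-124*U(10) + A(-12, V(-1)) = -124*(-1 + 10) + ((3 - 1) - 12) = -124*9 + (2 - 12) = -1116 - 10 = -1126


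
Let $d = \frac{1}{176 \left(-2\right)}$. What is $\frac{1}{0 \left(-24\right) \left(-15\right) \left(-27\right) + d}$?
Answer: $-352$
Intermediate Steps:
$d = - \frac{1}{352}$ ($d = \frac{1}{-352} = - \frac{1}{352} \approx -0.0028409$)
$\frac{1}{0 \left(-24\right) \left(-15\right) \left(-27\right) + d} = \frac{1}{0 \left(-24\right) \left(-15\right) \left(-27\right) - \frac{1}{352}} = \frac{1}{0 \left(-15\right) \left(-27\right) - \frac{1}{352}} = \frac{1}{0 \left(-27\right) - \frac{1}{352}} = \frac{1}{0 - \frac{1}{352}} = \frac{1}{- \frac{1}{352}} = -352$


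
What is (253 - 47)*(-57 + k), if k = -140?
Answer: -40582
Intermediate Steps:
(253 - 47)*(-57 + k) = (253 - 47)*(-57 - 140) = 206*(-197) = -40582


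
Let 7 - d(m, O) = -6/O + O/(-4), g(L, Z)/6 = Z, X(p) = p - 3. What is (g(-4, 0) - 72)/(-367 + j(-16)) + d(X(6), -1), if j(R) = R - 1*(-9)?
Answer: 705/748 ≈ 0.94251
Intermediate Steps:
j(R) = 9 + R (j(R) = R + 9 = 9 + R)
X(p) = -3 + p
g(L, Z) = 6*Z
d(m, O) = 7 + 6/O + O/4 (d(m, O) = 7 - (-6/O + O/(-4)) = 7 - (-6/O + O*(-¼)) = 7 - (-6/O - O/4) = 7 + (6/O + O/4) = 7 + 6/O + O/4)
(g(-4, 0) - 72)/(-367 + j(-16)) + d(X(6), -1) = (6*0 - 72)/(-367 + (9 - 16)) + (7 + 6/(-1) + (¼)*(-1)) = (0 - 72)/(-367 - 7) + (7 + 6*(-1) - ¼) = -72/(-374) + (7 - 6 - ¼) = -1/374*(-72) + ¾ = 36/187 + ¾ = 705/748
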